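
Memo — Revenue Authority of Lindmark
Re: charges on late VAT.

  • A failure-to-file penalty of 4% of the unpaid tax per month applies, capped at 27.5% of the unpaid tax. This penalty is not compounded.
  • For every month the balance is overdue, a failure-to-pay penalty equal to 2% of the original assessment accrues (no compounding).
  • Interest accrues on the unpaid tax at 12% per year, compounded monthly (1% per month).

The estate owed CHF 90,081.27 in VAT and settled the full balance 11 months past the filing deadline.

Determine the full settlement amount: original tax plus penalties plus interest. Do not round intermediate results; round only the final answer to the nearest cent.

CHF 145,091.05

Failure-to-file: 11 × 4% × CHF 90,081.27 = CHF 39,635.76…, capped at 27.5% × CHF 90,081.27 = CHF 24,772.35…
Failure-to-pay penalty = 2% × CHF 90,081.27 × 11 mo = CHF 19,817.88…
Interest: CHF 90,081.27 × ((1 + 0.01)^11 − 1) = CHF 90,081.27 × 0.1156683… = CHF 10,419.5516…
Total = CHF 90,081.27 + CHF 44,590.2287… + CHF 10,419.5516… = CHF 145,091.05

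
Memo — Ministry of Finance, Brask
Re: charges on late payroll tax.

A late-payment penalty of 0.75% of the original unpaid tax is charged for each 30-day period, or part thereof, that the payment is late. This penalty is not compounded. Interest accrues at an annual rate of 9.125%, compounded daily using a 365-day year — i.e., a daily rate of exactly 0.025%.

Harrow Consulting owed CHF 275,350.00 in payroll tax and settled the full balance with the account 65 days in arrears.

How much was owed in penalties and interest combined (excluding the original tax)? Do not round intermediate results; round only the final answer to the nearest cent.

Penalty periods: ⌈65/30⌉ = 3; penalty = 3 × 0.75% × CHF 275,350.00 = CHF 6,195.38…
Interest: CHF 275,350.00 × ((1 + 0.00025)^65 − 1) = CHF 275,350.00 × 0.01638069… = CHF 4,510.4217…
Penalties + interest = CHF 6,195.3750 + CHF 4,510.4217… = CHF 10,705.80

CHF 10,705.80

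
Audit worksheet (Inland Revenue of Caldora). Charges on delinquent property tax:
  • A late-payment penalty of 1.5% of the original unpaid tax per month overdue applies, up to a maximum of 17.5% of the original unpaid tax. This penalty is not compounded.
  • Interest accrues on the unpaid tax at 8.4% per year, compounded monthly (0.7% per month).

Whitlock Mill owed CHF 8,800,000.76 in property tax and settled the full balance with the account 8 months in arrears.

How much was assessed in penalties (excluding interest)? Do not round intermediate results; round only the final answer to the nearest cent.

Penalty: 8 × 1.5% × CHF 8,800,000.76 = CHF 1,056,000.09… (below the 17.5% cap of CHF 1,540,000.13…)

CHF 1,056,000.09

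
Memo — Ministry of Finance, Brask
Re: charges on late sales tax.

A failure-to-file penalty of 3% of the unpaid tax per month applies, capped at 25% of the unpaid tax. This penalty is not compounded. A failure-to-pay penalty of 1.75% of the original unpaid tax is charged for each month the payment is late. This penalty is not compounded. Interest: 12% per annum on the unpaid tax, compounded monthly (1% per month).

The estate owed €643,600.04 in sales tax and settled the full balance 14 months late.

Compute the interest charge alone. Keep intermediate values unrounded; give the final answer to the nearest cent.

€96,201.61

Interest: €643,600.04 × ((1 + 0.01)^14 − 1) = €643,600.04 × 0.1494742… = €96,201.6096…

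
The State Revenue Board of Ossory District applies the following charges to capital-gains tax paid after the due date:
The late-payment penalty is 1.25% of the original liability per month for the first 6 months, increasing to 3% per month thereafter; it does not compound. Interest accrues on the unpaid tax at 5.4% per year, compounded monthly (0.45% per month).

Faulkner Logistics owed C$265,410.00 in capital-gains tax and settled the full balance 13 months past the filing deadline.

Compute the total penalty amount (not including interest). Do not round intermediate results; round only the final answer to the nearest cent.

Penalty, months 1–6: 6 × 1.25% × C$265,410.00 = C$19,905.75
Penalty, months 7–13: 7 × 3% × C$265,410.00 = C$55,736.10
Total penalty = C$19,905.75 + C$55,736.10 = C$75,641.85

C$75,641.85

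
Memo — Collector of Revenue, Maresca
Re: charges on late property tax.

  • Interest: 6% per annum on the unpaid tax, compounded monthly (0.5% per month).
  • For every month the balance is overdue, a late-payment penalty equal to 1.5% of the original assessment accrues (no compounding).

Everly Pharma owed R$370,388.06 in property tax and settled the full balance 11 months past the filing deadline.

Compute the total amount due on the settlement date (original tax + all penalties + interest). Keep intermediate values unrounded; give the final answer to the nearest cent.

Late-payment penalty: 11 × 1.5% × R$370,388.06 = R$61,114.03…
Interest: R$370,388.06 × ((1 + 0.005)^11 − 1) = R$370,388.06 × 0.0563958… = R$20,888.3431…
Total = R$370,388.06 + R$61,114.0299 + R$20,888.3431… = R$452,390.43

R$452,390.43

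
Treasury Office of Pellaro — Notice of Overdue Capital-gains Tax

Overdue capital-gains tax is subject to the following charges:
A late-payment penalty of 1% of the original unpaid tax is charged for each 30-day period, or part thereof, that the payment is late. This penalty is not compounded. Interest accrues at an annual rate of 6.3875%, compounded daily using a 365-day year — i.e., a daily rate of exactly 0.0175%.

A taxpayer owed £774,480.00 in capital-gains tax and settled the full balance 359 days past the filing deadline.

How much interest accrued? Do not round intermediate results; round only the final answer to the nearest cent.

Interest: £774,480.00 × ((1 + 0.000175)^359 − 1) = £774,480.00 × 0.06483462… = £50,213.1188…

£50,213.12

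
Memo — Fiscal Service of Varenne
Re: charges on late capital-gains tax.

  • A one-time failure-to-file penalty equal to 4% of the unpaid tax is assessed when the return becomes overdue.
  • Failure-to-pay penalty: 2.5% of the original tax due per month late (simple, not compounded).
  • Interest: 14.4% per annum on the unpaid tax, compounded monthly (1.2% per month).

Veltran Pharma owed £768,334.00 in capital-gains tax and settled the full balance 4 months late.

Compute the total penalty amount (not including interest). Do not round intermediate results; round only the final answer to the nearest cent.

Failure-to-file penalty: 4% × £768,334.00 = £30,733.36
Failure-to-pay penalty = 2.5% × £768,334.00 × 4 mo = £76,833.40
Total penalty = £30,733.36 + £76,833.40 = £107,566.76

£107,566.76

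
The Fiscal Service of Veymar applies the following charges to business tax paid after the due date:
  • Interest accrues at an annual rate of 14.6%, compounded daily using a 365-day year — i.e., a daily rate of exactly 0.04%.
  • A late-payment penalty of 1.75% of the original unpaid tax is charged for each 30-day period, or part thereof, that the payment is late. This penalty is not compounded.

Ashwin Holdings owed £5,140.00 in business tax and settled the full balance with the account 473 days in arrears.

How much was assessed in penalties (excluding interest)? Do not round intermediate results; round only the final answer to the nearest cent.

£1,439.20

Penalty periods: ⌈473/30⌉ = 16; penalty = 16 × 1.75% × £5,140.00 = £1,439.20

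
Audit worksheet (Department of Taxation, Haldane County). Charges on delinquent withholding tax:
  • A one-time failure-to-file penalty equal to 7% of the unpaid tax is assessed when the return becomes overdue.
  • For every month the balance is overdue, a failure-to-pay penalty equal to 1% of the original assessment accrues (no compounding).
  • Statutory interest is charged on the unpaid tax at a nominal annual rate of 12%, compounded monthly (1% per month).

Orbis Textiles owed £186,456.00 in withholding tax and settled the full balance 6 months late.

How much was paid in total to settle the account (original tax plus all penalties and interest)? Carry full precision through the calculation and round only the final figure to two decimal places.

Failure-to-file penalty: 7% × £186,456.00 = £13,051.92
Failure-to-pay penalty = 1% × £186,456.00 × 6 mo = £11,187.36
Interest: £186,456.00 × ((1 + 0.01)^6 − 1) = £186,456.00 × 0.0615202… = £11,470.8012…
Total = £186,456.00 + £24,239.2800 + £11,470.8012… = £222,166.08

£222,166.08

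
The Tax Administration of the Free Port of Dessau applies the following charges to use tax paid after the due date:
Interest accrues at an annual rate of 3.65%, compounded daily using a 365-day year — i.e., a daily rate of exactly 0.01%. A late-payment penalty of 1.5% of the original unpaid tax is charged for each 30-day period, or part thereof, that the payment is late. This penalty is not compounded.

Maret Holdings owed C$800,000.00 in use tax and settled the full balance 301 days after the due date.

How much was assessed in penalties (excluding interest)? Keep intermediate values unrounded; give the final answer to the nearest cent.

Penalty periods: ⌈301/30⌉ = 11; penalty = 11 × 1.5% × C$800,000.00 = C$132,000.00

C$132,000.00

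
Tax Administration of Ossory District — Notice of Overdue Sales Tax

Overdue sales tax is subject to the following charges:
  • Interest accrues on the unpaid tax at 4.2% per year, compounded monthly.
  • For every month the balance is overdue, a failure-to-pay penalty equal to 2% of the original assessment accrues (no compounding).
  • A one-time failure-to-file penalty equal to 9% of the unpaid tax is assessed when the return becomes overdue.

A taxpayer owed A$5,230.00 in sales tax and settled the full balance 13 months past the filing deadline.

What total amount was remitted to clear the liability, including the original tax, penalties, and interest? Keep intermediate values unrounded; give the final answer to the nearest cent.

A$7,303.53

Failure-to-file penalty: 9% × A$5,230.00 = A$470.70
Failure-to-pay penalty = 2% × A$5,230.00 × 13 mo = A$1,359.80
Interest (4.2%/yr ÷ 12 = 0.35%/month): A$5,230.00 × ((1 + 0.0035)^13 − 1) = A$243.0270…
Total = A$5,230.00 + A$1,830.5000 + A$243.0270… = A$7,303.53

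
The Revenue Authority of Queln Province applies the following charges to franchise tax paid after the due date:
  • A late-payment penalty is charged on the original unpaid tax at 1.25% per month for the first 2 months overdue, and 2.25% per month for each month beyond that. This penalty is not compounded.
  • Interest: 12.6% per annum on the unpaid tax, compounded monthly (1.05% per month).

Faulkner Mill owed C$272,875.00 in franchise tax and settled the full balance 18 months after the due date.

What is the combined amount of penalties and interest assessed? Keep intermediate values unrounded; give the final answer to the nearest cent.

Penalty, months 1–2: 2 × 1.25% × C$272,875.00 = C$6,821.88…
Penalty, months 3–18: 16 × 2.25% × C$272,875.00 = C$98,235.00
Interest: C$272,875.00 × ((1 + 0.0105)^18 − 1) = C$272,875.00 × 0.2068512… = C$56,444.5172…
Penalties + interest = C$105,056.8750 + C$56,444.5172… = C$161,501.39

C$161,501.39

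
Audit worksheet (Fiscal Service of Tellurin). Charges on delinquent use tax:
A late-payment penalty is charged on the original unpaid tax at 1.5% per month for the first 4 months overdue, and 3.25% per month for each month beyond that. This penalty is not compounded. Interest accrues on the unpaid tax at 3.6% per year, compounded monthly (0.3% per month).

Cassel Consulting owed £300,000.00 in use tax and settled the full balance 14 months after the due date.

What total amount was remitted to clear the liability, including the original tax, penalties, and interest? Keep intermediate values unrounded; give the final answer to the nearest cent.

Penalty, months 1–4: 4 × 1.5% × £300,000.00 = £18,000.00
Penalty, months 5–14: 10 × 3.25% × £300,000.00 = £97,500.00
Interest: £300,000.00 × ((1 + 0.003)^14 − 1) = £300,000.00 × 0.0428289… = £12,848.6729…
Total = £300,000.00 + £115,500.0000 + £12,848.6729… = £428,348.67

£428,348.67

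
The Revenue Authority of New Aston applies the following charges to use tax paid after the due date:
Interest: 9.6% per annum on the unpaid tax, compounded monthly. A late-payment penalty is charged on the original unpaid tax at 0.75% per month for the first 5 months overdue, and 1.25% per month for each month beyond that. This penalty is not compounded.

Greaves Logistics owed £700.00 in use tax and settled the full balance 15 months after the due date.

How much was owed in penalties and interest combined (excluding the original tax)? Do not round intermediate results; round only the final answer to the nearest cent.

£202.62

Penalty, months 1–5: 5 × 0.75% × £700.00 = £26.25
Penalty, months 6–15: 10 × 1.25% × £700.00 = £87.50
Interest (9.6%/yr ÷ 12 = 0.8%/month): £700.00 × ((1 + 0.008)^15 − 1) = £88.8711…
Penalties + interest = £113.7500 + £88.8711… = £202.62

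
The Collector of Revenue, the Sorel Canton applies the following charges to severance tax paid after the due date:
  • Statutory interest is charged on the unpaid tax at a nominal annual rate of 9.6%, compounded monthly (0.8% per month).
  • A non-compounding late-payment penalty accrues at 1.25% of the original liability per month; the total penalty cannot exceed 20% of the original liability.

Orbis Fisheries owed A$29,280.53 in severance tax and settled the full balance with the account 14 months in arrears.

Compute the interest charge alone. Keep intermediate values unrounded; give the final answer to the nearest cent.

A$3,455.53

Interest: A$29,280.53 × ((1 + 0.008)^14 − 1) = A$29,280.53 × 0.1180145… = A$3,455.5281…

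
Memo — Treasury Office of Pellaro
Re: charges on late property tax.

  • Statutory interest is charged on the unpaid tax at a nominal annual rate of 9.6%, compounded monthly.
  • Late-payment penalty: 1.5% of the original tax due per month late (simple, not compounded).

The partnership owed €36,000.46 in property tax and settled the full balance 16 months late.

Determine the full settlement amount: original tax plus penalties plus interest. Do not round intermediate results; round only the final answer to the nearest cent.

€49,535.71

Late-payment penalty: 16 × 1.5% × €36,000.46 = €8,640.11…
Interest (9.6%/yr ÷ 12 = 0.8%/month): €36,000.46 × ((1 + 0.008)^16 − 1) = €4,895.1381…
Total = €36,000.46 + €8,640.1104 + €4,895.1381… = €49,535.71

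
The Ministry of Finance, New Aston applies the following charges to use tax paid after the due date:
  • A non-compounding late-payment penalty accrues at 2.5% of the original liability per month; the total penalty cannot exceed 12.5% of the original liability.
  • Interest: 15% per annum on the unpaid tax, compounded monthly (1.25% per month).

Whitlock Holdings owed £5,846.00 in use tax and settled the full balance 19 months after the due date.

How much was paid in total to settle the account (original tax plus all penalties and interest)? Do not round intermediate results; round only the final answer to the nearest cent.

£8,133.01

Penalty (uncapped): 19 × 2.5% × £5,846.00 = £2,776.85; cap = 12.5% × £5,846.00 = £730.75 → penalty = £730.75
Interest: £5,846.00 × ((1 + 0.0125)^19 − 1) = £5,846.00 × 0.2662096… = £1,556.2614…
Total = £5,846.00 + £730.7500 + £1,556.2614… = £8,133.01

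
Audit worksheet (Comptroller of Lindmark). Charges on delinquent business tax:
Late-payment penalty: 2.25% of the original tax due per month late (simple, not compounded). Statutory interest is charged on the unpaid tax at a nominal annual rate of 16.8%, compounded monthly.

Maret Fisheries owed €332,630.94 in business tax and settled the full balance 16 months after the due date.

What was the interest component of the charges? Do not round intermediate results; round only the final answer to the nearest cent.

€82,868.00

Interest (16.8%/yr ÷ 12 = 1.4%/month): €332,630.94 × ((1 + 0.014)^16 − 1) = €82,868.0028…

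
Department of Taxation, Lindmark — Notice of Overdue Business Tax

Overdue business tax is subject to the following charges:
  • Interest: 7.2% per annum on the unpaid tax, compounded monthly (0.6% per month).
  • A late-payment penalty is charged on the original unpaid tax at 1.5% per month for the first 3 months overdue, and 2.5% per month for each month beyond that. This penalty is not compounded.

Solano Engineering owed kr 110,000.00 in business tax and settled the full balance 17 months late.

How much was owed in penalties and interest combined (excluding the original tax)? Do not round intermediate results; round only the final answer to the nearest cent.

kr 55,225.06

Penalty, months 1–3: 3 × 1.5% × kr 110,000.00 = kr 4,950.00
Penalty, months 4–17: 14 × 2.5% × kr 110,000.00 = kr 38,500.00
Interest: kr 110,000.00 × ((1 + 0.006)^17 − 1) = kr 110,000.00 × 0.1070460… = kr 11,775.0614…
Penalties + interest = kr 43,450.0000 + kr 11,775.0614… = kr 55,225.06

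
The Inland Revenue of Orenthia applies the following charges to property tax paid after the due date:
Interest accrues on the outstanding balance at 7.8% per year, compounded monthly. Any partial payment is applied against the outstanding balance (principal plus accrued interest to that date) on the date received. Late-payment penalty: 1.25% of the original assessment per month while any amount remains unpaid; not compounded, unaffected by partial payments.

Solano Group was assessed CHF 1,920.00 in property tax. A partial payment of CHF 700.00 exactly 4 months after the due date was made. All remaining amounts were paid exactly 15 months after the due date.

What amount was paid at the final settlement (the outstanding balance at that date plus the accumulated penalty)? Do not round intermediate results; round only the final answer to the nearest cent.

CHF 1,724.25

Monthly rate = 7.8% ÷ 12 = 0.65%
Balance at month 4: CHF 1,920.0000 × (1 + 0.0065)^4 = CHF 1,970.4088…
After CHF 700.00 payment: CHF 1,970.4088… − CHF 700.00 = CHF 1,270.4088…
Balance at month 15: CHF 1,270.4088… × (1 + 0.0065)^11 = CHF 1,364.2535…
Penalty: 15 × 1.25% × CHF 1,920.00 = CHF 360.00
Final settlement = outstanding balance + penalty = CHF 1,364.2535… + CHF 360.00 = CHF 1,724.25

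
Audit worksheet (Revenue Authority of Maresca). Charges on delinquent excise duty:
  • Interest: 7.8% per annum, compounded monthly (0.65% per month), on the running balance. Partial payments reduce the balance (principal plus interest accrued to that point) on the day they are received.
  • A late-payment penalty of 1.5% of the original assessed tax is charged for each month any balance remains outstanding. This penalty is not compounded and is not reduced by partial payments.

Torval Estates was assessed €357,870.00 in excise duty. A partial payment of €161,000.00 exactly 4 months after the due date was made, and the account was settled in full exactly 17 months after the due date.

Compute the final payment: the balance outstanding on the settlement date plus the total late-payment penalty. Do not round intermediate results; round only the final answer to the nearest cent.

€315,648.25

Balance at month 4: €357,870.0000 × (1 + 0.0065)^4 = €367,265.7338…
After €161,000.00 payment: €367,265.7338… − €161,000.00 = €206,265.7338…
Balance at month 17: €206,265.7338… × (1 + 0.0065)^13 = €224,391.4041…
Penalty: 17 × 1.5% × €357,870.00 = €91,256.85
Final settlement = outstanding balance + penalty = €224,391.4041… + €91,256.85 = €315,648.25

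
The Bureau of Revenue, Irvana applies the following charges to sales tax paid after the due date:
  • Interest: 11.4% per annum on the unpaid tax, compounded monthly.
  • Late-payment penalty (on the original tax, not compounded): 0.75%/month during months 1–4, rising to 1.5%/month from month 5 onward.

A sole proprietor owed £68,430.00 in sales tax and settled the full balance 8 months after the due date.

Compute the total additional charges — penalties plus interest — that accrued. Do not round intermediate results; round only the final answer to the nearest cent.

£11,535.63

Penalty, months 1–4: 4 × 0.75% × £68,430.00 = £2,052.90
Penalty, months 5–8: 4 × 1.5% × £68,430.00 = £4,105.80
Interest (11.4%/yr ÷ 12 = 0.95%/month): £68,430.00 × ((1 + 0.0095)^8 − 1) = £5,376.9275…
Penalties + interest = £6,158.7000 + £5,376.9275… = £11,535.63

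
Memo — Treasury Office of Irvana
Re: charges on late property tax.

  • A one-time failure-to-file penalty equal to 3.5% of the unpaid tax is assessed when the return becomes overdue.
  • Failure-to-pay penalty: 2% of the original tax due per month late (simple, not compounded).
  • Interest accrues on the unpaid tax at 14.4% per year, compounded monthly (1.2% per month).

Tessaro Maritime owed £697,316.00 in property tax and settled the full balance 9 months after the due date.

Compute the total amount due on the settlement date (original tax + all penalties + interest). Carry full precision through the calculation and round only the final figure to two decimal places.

£926,267.01

Failure-to-file penalty: 3.5% × £697,316.00 = £24,406.06
Failure-to-pay penalty = 2% × £697,316.00 × 9 mo = £125,516.88
Interest: £697,316.00 × ((1 + 0.012)^9 − 1) = £697,316.00 × 0.1133318… = £79,028.0749…
Total = £697,316.00 + £149,922.9400 + £79,028.0749… = £926,267.01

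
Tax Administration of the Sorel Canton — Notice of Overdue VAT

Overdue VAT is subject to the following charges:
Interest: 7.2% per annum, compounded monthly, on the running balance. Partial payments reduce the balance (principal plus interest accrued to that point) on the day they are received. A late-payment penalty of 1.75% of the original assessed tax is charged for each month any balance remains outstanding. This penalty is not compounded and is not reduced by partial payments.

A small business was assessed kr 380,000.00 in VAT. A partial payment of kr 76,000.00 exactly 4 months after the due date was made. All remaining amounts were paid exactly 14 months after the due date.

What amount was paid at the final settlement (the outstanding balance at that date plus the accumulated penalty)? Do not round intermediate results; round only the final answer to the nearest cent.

kr 425,610.15

Monthly rate = 7.2% ÷ 12 = 0.6%
Balance at month 4: kr 380,000.0000 × (1 + 0.006)^4 = kr 389,202.4088…
After kr 76,000.00 payment: kr 389,202.4088… − kr 76,000.00 = kr 313,202.4088…
Balance at month 14: kr 313,202.4088… × (1 + 0.006)^10 = kr 332,510.1453…
Penalty: 14 × 1.75% × kr 380,000.00 = kr 93,100.00
Final settlement = outstanding balance + penalty = kr 332,510.1453… + kr 93,100.00 = kr 425,610.15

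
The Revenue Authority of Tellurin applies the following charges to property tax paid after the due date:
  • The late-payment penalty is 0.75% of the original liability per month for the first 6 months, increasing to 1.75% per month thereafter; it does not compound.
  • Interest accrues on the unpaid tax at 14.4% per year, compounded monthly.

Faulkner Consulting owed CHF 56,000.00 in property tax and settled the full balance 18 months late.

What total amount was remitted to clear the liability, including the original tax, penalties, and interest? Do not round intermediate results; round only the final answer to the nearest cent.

CHF 83,692.43

Penalty, months 1–6: 6 × 0.75% × CHF 56,000.00 = CHF 2,520.00
Penalty, months 7–18: 12 × 1.75% × CHF 56,000.00 = CHF 11,760.00
Interest (14.4%/yr ÷ 12 = 1.2%/month): CHF 56,000.00 × ((1 + 0.012)^18 − 1) = CHF 13,412.4306…
Total = CHF 56,000.00 + CHF 14,280.0000 + CHF 13,412.4306… = CHF 83,692.43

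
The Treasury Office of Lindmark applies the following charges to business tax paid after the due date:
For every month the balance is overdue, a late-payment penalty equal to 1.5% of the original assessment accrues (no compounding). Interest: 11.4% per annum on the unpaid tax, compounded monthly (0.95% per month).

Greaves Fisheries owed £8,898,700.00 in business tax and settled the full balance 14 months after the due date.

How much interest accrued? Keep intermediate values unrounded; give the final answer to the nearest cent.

£1,259,461.00

Interest: £8,898,700.00 × ((1 + 0.0095)^14 − 1) = £8,898,700.00 × 0.1415331… = £1,259,460.9961…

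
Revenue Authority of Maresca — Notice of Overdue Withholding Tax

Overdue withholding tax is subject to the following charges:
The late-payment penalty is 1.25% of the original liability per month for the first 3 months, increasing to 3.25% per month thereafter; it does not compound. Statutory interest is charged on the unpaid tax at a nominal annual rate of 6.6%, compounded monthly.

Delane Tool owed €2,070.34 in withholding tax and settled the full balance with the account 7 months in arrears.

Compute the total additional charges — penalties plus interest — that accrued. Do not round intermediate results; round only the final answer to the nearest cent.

Penalty, months 1–3: 3 × 1.25% × €2,070.34 = €77.64…
Penalty, months 4–7: 4 × 3.25% × €2,070.34 = €269.14…
Interest (6.6%/yr ÷ 12 = 0.55%/month): €2,070.34 × ((1 + 0.0055)^7 − 1) = €81.0354…
Penalties + interest = €346.7820… + €81.0354… = €427.82

€427.82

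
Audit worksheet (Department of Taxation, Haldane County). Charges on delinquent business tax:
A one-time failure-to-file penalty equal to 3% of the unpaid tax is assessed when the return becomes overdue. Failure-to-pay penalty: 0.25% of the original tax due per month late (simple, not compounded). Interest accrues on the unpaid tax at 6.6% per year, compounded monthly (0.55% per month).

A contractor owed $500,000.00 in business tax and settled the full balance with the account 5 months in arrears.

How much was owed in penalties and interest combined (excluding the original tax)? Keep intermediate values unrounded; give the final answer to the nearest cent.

Failure-to-file penalty: 3% × $500,000.00 = $15,000.00
Failure-to-pay penalty: 5 × 0.25% × $500,000.00 = $6,250.00
Interest: $500,000.00 × ((1 + 0.0055)^5 − 1) = $500,000.00 × 0.0278042… = $13,902.0842…
Penalties + interest = $21,250.0000 + $13,902.0842… = $35,152.08

$35,152.08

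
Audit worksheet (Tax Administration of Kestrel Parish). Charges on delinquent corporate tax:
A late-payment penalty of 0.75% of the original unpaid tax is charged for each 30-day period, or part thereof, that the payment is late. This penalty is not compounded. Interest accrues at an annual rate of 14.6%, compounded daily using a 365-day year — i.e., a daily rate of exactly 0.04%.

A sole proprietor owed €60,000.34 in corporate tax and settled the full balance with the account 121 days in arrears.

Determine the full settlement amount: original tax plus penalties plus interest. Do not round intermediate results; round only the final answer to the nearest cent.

Penalty periods: ⌈121/30⌉ = 5; penalty = 5 × 0.75% × €60,000.34 = €2,250.01…
Interest: €60,000.34 × ((1 + 0.0004)^121 − 1) = €60,000.34 × 0.04958025… = €2,974.8319…
Total = €60,000.34 + €2,250.0128… + €2,974.8319… = €65,225.18

€65,225.18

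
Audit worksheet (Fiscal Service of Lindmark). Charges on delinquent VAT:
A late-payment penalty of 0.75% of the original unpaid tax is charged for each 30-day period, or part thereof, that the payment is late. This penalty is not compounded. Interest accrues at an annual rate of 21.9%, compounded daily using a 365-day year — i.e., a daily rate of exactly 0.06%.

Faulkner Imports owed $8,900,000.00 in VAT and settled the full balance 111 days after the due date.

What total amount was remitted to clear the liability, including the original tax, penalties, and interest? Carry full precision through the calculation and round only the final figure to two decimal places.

$9,779,733.83

Penalty periods: ⌈111/30⌉ = 4; penalty = 4 × 0.75% × $8,900,000.00 = $267,000.00
Interest: $8,900,000.00 × ((1 + 0.0006)^111 − 1) = $8,900,000.00 × 0.06884650… = $612,733.8348…
Total = $8,900,000.00 + $267,000.0000 + $612,733.8348… = $9,779,733.83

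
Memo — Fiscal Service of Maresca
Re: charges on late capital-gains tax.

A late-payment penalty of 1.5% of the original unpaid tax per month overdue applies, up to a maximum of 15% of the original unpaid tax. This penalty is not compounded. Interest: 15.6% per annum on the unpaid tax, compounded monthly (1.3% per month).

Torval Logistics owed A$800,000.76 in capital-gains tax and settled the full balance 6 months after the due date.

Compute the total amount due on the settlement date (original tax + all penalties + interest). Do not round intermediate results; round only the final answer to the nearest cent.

A$936,464.39

Penalty: 6 × 1.5% × A$800,000.76 = A$72,000.07… (below the 15% cap of A$120,000.11…)
Interest: A$800,000.76 × ((1 + 0.013)^6 − 1) = A$800,000.76 × 0.0805794… = A$64,463.5578…
Total = A$800,000.76 + A$72,000.0684 + A$64,463.5578… = A$936,464.39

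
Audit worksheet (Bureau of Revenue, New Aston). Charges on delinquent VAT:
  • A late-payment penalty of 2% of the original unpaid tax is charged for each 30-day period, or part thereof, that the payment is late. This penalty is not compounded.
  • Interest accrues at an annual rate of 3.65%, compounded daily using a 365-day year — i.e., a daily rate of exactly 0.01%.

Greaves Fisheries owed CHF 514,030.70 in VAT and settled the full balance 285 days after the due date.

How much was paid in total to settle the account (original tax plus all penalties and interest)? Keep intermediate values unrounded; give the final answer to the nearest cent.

Penalty periods: ⌈285/30⌉ = 10; penalty = 10 × 2% × CHF 514,030.70 = CHF 102,806.14
Interest: CHF 514,030.70 × ((1 + 0.0001)^285 − 1) = CHF 514,030.70 × 0.02890854… = CHF 14,859.8795…
Total = CHF 514,030.70 + CHF 102,806.1400 + CHF 14,859.8795… = CHF 631,696.72

CHF 631,696.72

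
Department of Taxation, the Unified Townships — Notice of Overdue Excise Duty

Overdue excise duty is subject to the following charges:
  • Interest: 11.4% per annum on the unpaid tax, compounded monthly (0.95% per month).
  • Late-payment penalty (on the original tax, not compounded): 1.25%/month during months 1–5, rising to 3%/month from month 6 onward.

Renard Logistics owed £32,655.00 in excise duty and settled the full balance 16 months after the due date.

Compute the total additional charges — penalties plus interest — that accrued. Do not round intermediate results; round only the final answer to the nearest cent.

Penalty, months 1–5: 5 × 1.25% × £32,655.00 = £2,040.94…
Penalty, months 6–16: 11 × 3% × £32,655.00 = £10,776.15
Interest: £32,655.00 × ((1 + 0.0095)^16 − 1) = £32,655.00 × 0.1633253… = £5,333.3876…
Penalties + interest = £12,817.0875 + £5,333.3876… = £18,150.48

£18,150.48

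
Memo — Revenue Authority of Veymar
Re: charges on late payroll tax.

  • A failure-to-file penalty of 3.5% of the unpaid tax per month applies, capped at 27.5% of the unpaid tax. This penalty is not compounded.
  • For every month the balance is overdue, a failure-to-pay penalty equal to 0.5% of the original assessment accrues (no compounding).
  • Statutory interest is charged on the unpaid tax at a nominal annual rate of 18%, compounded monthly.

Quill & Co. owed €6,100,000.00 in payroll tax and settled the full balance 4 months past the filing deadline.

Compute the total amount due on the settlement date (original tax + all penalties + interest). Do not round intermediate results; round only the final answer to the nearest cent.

Failure-to-file: 4 × 3.5% × €6,100,000.00 = €854,000.00 (under the 27.5% cap)
Failure-to-pay penalty = 0.5% × €6,100,000.00 × 4 mo = €122,000.00
Interest (18%/yr ÷ 12 = 1.5%/month): €6,100,000.00 × ((1 + 0.015)^4 − 1) = €374,317.6588…
Total = €6,100,000.00 + €976,000.0000 + €374,317.6588… = €7,450,317.66

€7,450,317.66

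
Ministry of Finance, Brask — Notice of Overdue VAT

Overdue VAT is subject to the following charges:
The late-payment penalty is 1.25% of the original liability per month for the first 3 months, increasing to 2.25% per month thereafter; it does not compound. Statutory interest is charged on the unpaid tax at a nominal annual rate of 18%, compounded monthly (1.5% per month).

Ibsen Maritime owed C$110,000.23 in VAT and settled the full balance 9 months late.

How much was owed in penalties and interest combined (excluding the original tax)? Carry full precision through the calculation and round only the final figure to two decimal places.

C$34,747.97

Penalty, months 1–3: 3 × 1.25% × C$110,000.23 = C$4,125.01…
Penalty, months 4–9: 6 × 2.25% × C$110,000.23 = C$14,850.03…
Interest: C$110,000.23 × ((1 + 0.015)^9 − 1) = C$110,000.23 × 0.1433900… = C$15,772.9303…
Penalties + interest = C$18,975.0397… + C$15,772.9303… = C$34,747.97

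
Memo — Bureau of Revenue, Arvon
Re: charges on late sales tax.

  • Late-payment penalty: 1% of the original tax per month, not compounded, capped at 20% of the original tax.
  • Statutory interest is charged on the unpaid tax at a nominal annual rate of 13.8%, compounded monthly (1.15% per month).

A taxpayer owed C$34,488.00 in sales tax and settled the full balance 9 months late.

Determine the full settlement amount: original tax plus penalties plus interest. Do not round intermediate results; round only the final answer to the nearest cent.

C$41,330.11

Penalty: 9 × 1% × C$34,488.00 = C$3,103.92 (below the 20% cap of C$6,897.60)
Interest: C$34,488.00 × ((1 + 0.0115)^9 − 1) = C$34,488.00 × 0.1083910… = C$3,738.1882…
Total = C$34,488.00 + C$3,103.9200 + C$3,738.1882… = C$41,330.11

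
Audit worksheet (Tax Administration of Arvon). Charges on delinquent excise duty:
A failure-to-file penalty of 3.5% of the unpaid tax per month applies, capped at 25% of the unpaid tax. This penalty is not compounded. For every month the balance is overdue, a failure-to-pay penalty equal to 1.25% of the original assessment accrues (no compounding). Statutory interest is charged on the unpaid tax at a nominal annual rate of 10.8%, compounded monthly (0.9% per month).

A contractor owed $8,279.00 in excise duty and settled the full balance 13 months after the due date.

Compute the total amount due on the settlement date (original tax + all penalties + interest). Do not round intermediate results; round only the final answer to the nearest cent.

$12,716.80

Failure-to-file: 13 × 3.5% × $8,279.00 = $3,766.95…, capped at 25% × $8,279.00 = $2,069.75
Failure-to-pay penalty = 1.25% × $8,279.00 × 13 mo = $1,345.34…
Interest: $8,279.00 × ((1 + 0.009)^13 − 1) = $8,279.00 × 0.1235313… = $1,022.7153…
Total = $8,279.00 + $3,415.0875 + $1,022.7153… = $12,716.80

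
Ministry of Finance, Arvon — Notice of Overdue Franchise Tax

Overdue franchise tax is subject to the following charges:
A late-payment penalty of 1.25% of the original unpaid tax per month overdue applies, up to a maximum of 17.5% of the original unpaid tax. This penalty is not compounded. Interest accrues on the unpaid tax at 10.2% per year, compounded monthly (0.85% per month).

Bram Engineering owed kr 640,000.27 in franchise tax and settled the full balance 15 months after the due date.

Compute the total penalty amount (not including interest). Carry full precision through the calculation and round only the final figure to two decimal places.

Penalty (uncapped): 15 × 1.25% × kr 640,000.27 = kr 120,000.05…; cap = 17.5% × kr 640,000.27 = kr 112,000.05… → penalty = kr 112,000.05…

kr 112,000.05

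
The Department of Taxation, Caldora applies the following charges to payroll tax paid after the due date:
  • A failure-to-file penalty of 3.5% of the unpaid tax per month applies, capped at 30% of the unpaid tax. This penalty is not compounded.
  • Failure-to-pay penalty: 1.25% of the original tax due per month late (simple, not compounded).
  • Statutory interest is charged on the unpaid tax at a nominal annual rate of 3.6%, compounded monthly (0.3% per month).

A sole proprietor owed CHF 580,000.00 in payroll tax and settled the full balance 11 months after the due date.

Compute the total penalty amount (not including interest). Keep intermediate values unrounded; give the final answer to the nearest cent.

CHF 253,750.00

Failure-to-file: 11 × 3.5% × CHF 580,000.00 = CHF 223,300.00, capped at 30% × CHF 580,000.00 = CHF 174,000.00
Failure-to-pay penalty = 1.25% × CHF 580,000.00 × 11 mo = CHF 79,750.00
Total penalty = CHF 174,000.00 + CHF 79,750.00 = CHF 253,750.00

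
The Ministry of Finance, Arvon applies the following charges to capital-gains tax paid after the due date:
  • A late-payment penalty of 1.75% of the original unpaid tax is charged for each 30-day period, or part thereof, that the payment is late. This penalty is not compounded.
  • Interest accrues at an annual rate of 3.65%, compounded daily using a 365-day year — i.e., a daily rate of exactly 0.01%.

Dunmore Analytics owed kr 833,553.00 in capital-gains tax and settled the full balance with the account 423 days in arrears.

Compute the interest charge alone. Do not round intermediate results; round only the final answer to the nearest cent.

kr 36,013.81

Interest: kr 833,553.00 × ((1 + 0.0001)^423 − 1) = kr 833,553.00 × 0.04320519… = kr 36,013.8139…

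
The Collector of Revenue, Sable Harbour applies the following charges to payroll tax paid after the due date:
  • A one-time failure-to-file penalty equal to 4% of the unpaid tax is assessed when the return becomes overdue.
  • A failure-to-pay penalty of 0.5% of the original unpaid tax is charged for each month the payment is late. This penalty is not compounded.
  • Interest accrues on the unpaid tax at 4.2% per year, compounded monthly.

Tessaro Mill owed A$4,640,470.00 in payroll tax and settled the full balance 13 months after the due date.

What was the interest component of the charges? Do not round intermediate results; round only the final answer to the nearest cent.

A$215,632.76

Interest (4.2%/yr ÷ 12 = 0.35%/month): A$4,640,470.00 × ((1 + 0.0035)^13 − 1) = A$215,632.7577…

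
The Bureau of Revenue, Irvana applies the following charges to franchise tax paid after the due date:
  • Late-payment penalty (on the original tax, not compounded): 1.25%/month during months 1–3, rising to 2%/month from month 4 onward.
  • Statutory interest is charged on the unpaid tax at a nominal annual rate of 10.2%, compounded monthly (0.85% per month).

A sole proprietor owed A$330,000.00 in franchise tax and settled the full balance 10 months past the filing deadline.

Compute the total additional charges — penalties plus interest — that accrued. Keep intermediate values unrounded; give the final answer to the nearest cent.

Penalty, months 1–3: 3 × 1.25% × A$330,000.00 = A$12,375.00
Penalty, months 4–10: 7 × 2% × A$330,000.00 = A$46,200.00
Interest: A$330,000.00 × ((1 + 0.0085)^10 − 1) = A$330,000.00 × 0.0883261… = A$29,147.5973…
Penalties + interest = A$58,575.0000 + A$29,147.5973… = A$87,722.60

A$87,722.60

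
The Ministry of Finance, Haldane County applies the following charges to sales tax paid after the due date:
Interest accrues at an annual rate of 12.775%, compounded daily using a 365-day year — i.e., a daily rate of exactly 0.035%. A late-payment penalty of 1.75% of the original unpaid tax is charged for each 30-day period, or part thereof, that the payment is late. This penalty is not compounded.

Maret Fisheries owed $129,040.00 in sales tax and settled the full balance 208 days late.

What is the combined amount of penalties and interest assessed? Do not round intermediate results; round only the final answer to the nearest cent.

Penalty periods: ⌈208/30⌉ = 7; penalty = 7 × 1.75% × $129,040.00 = $15,807.40
Interest: $129,040.00 × ((1 + 0.00035)^208 − 1) = $129,040.00 × 0.07550171… = $9,742.7411…
Penalties + interest = $15,807.4000 + $9,742.7411… = $25,550.14

$25,550.14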